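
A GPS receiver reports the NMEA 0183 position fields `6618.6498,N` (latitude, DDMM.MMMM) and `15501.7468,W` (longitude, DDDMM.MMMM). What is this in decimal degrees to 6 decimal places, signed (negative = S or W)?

66.310830, -155.029113

Latitude: split at 2 digits → 66° and 18.6498′; 66 + 18.6498/60 = 66.3108300
N ⇒ keep positive
Lon: degrees = first 3 digits = 155, minutes = 1.7468; 155 + 1.7468/60 = 155.0291133
W ⇒ negate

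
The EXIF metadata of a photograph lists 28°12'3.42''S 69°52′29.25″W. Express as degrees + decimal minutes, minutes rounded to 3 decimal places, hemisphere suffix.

φ: seconds/60 = 0.05700; minutes = 12 + 0.05700 = 12.05700
Lon: seconds/60 = 0.48750; minutes = 52 + 0.48750 = 52.48750

28° 12.057′ S, 69° 52.488′ W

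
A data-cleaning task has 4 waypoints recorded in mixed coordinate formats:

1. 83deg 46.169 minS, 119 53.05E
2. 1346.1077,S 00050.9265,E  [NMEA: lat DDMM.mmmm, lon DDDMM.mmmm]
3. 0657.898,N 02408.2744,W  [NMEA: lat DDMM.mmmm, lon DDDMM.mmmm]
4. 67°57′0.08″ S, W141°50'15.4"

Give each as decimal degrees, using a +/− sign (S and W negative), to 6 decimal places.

1. -83.769483, 119.884167
2. -13.768462, 0.848775
3. 6.964967, -24.137907
4. -67.950022, -141.837611

Point 1:
  Latitude: 83 + 46.169/60 = 83.7694833
  S ⇒ negate
  λ: 119 + 53.05/60 = 119.8841667
  E ⇒ keep positive
Point 2:
  Latitude: split at 2 digits → 13° and 46.1077′; 13 + 46.1077/60 = 13.7684617
  hemisphere S, so the sign is −
  Lon: split at 3 digits → 000° and 50.9265′; 0 + 50.9265/60 = 0.8487750
  E → positive
Point 3:
  Latitude: split at 2 digits → 06° and 57.898′; 6 + 57.898/60 = 6.9649667
  N ⇒ keep positive
  Longitude: degrees = first 3 digits = 24, minutes = 8.2744; 24 + 8.2744/60 = 24.1379067
  W ⇒ negate
Point 4:
  φ: 67 + 57/60 + 0.08/3600 = 67.9500222
  hemisphere S, so the sign is −
  Longitude: 141° + 50/60 + 15.4/3600 = 141 + 0.833333 + 0.004278 = 141.8376111
  hemisphere W, so the sign is −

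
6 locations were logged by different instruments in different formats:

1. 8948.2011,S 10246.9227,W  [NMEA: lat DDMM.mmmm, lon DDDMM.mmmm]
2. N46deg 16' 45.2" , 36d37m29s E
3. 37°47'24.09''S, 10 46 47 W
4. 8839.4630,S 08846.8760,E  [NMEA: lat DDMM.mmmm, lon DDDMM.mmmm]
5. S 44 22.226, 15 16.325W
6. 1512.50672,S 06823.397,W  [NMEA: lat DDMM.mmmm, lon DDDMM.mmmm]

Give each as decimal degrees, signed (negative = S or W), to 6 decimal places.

1. -89.803352, -102.782045
2. 46.279222, 36.624722
3. -37.790025, -10.779722
4. -88.657717, 88.781267
5. -44.370433, -15.272083
6. -15.208445, -68.389950

Point 1:
  φ: split at 2 digits → 89° and 48.2011′; 89 + 48.2011/60 = 89.8033517
  S ⇒ negate
  λ: degrees = first 3 digits = 102, minutes = 46.9227; 102 + 46.9227/60 = 102.7820450
  W → negative
Point 2:
  Lat: 16′ + 45.2″ = 16.75333′; 46 + 16.75333/60 = 46.2792222
  N ⇒ keep positive
  Longitude: 36 + 37/60 + 29/3600 = 36.6247222
  E ⇒ keep positive
Point 3:
  φ: 37 + 47/60 + 24.09/3600 = 37.7900250
  hemisphere S, so the sign is −
  λ: 10° + 46/60 + 47/3600 = 10 + 0.766667 + 0.013056 = 10.7797222
  W ⇒ negate
Point 4:
  φ: degrees = first 2 digits = 88, minutes = 39.463; 88 + 39.463/60 = 88.6577167
  hemisphere S, so the sign is −
  Longitude: split at 3 digits → 088° and 46.876′; 88 + 46.876/60 = 88.7812667
  E → positive
Point 5:
  φ: 22.226′ = 0.370433°; total 44.3704333
  S → negative
  λ: 15 + 16.325/60 = 15.2720833
  hemisphere W, so the sign is −
Point 6:
  Lat: split at 2 digits → 15° and 12.50672′; 15 + 12.50672/60 = 15.2084453
  S → negative
  Longitude: split at 3 digits → 068° and 23.397′; 68 + 23.397/60 = 68.3899500
  hemisphere W, so the sign is −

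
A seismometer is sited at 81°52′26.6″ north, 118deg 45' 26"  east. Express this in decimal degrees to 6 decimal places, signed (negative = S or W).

81.874056, 118.757222

Lat: 52′ + 26.6″ = 52.44333′; 81 + 52.44333/60 = 81.8740556
N → positive
Lon: 118 + 45/60 + 26/3600 = 118.7572222
E ⇒ keep positive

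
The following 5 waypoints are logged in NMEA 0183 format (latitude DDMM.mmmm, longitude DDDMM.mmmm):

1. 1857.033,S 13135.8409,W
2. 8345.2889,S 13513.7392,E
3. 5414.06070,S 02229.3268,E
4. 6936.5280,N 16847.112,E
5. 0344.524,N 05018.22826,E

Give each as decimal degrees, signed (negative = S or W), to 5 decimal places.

Point 1:
  Latitude: split at 2 digits → 18° and 57.033′; 18 + 57.033/60 = 18.950550
  S → negative
  Longitude: degrees = first 3 digits = 131, minutes = 35.8409; 131 + 35.8409/60 = 131.597348
  W ⇒ negate
Point 2:
  Lat: degrees = first 2 digits = 83, minutes = 45.2889; 83 + 45.2889/60 = 83.754815
  S → negative
  Lon: degrees = first 3 digits = 135, minutes = 13.7392; 135 + 13.7392/60 = 135.228987
  E → positive
Point 3:
  Latitude: split at 2 digits → 54° and 14.0607′; 54 + 14.0607/60 = 54.234345
  S ⇒ negate
  Longitude: degrees = first 3 digits = 22, minutes = 29.3268; 22 + 29.3268/60 = 22.488780
  E ⇒ keep positive
Point 4:
  Latitude: split at 2 digits → 69° and 36.528′; 69 + 36.528/60 = 69.608800
  N → positive
  λ: split at 3 digits → 168° and 47.112′; 168 + 47.112/60 = 168.785200
  E ⇒ keep positive
Point 5:
  φ: split at 2 digits → 03° and 44.524′; 3 + 44.524/60 = 3.742067
  N ⇒ keep positive
  λ: degrees = first 3 digits = 50, minutes = 18.22826; 50 + 18.22826/60 = 50.303804
  E ⇒ keep positive

1. -18.95055, -131.59735
2. -83.75482, 135.22899
3. -54.23435, 22.48878
4. 69.60880, 168.78520
5. 3.74207, 50.30380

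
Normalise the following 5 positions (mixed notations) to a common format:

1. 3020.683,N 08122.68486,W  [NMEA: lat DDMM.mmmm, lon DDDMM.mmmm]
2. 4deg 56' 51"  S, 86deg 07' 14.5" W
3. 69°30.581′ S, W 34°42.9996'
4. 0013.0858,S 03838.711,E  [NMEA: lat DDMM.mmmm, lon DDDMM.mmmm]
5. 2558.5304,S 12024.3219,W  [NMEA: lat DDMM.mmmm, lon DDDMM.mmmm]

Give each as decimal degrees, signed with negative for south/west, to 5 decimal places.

1. 30.34472, -81.37808
2. -4.94750, -86.12069
3. -69.50968, -34.71666
4. -0.21810, 38.64518
5. -25.97551, -120.40537

Point 1:
  φ: degrees = first 2 digits = 30, minutes = 20.683; 30 + 20.683/60 = 30.344717
  N → positive
  λ: degrees = first 3 digits = 81, minutes = 22.68486; 81 + 22.68486/60 = 81.378081
  hemisphere W, so the sign is −
Point 2:
  φ: 4° + 56/60 + 51/3600 = 4 + 0.933333 + 0.014167 = 4.947500
  S → negative
  Longitude: 7′ + 14.5″ = 7.24167′; 86 + 7.24167/60 = 86.120694
  hemisphere W, so the sign is −
Point 3:
  Lat: 30.581′ = 0.509683°; total 69.509683
  S ⇒ negate
  Lon: 34 + 42.9996/60 = 34.716660
  W ⇒ negate
Point 4:
  Latitude: degrees = first 2 digits = 0, minutes = 13.0858; 0 + 13.0858/60 = 0.218097
  S → negative
  Lon: split at 3 digits → 038° and 38.711′; 38 + 38.711/60 = 38.645183
  E → positive
Point 5:
  Lat: degrees = first 2 digits = 25, minutes = 58.5304; 25 + 58.5304/60 = 25.975507
  S → negative
  Lon: degrees = first 3 digits = 120, minutes = 24.3219; 120 + 24.3219/60 = 120.405365
  W → negative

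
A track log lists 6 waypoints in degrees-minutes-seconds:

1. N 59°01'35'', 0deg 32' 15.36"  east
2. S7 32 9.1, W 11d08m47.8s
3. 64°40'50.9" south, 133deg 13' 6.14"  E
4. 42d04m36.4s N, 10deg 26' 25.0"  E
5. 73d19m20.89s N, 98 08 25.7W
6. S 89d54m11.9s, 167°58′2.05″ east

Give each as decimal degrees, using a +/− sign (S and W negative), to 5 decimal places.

Point 1:
  φ: 59 + 1/60 + 35/3600 = 59.026389
  N ⇒ keep positive
  λ: 32′ + 15.36″ = 32.25600′; 0 + 32.25600/60 = 0.537600
  E ⇒ keep positive
Point 2:
  Latitude: 7 + 32/60 + 9.1/3600 = 7.535861
  S → negative
  Longitude: 11° + 8/60 + 47.8/3600 = 11 + 0.133333 + 0.013278 = 11.146611
  W ⇒ negate
Point 3:
  Latitude: 64 + 40/60 + 50.9/3600 = 64.680806
  hemisphere S, so the sign is −
  λ: 133° + 13/60 + 6.14/3600 = 133 + 0.216667 + 0.001706 = 133.218372
  E ⇒ keep positive
Point 4:
  Lat: 42° + 4/60 + 36.4/3600 = 42 + 0.066667 + 0.010111 = 42.076778
  N ⇒ keep positive
  λ: 10 + 26/60 + 25/3600 = 10.440278
  E ⇒ keep positive
Point 5:
  φ: 19′ + 20.89″ = 19.34817′; 73 + 19.34817/60 = 73.322469
  N ⇒ keep positive
  Lon: 98° + 8/60 + 25.7/3600 = 98 + 0.133333 + 0.007139 = 98.140472
  W ⇒ negate
Point 6:
  Latitude: 54′ + 11.9″ = 54.19833′; 89 + 54.19833/60 = 89.903306
  hemisphere S, so the sign is −
  Longitude: 167 + 58/60 + 2.05/3600 = 167.967236
  E ⇒ keep positive

1. 59.02639, 0.53760
2. -7.53586, -11.14661
3. -64.68081, 133.21837
4. 42.07678, 10.44028
5. 73.32247, -98.14047
6. -89.90331, 167.96724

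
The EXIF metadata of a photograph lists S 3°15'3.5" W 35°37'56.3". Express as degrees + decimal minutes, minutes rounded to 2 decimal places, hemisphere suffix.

3° 15.06′ S, 35° 37.94′ W

φ: seconds/60 = 0.05833; minutes = 15 + 0.05833 = 15.0583
λ: seconds/60 = 0.93833; minutes = 37 + 0.93833 = 37.9383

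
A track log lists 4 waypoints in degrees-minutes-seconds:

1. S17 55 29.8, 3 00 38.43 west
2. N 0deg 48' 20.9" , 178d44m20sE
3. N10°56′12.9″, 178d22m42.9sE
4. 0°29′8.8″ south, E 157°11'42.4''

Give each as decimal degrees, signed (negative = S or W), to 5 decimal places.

1. -17.92494, -3.01068
2. 0.80581, 178.73889
3. 10.93692, 178.37858
4. -0.48578, 157.19511

Point 1:
  Latitude: 55′ + 29.8″ = 55.49667′; 17 + 55.49667/60 = 17.924944
  hemisphere S, so the sign is −
  Longitude: 0′ + 38.43″ = 0.64050′; 3 + 0.64050/60 = 3.010675
  hemisphere W, so the sign is −
Point 2:
  Latitude: 48′ + 20.9″ = 48.34833′; 0 + 48.34833/60 = 0.805806
  N → positive
  Lon: 44′ + 20″ = 44.33333′; 178 + 44.33333/60 = 178.738889
  E ⇒ keep positive
Point 3:
  Latitude: 56′ + 12.9″ = 56.21500′; 10 + 56.21500/60 = 10.936917
  N ⇒ keep positive
  λ: 178 + 22/60 + 42.9/3600 = 178.378583
  E ⇒ keep positive
Point 4:
  φ: 0° + 29/60 + 8.8/3600 = 0 + 0.483333 + 0.002444 = 0.485778
  S ⇒ negate
  Longitude: 157 + 11/60 + 42.4/3600 = 157.195111
  E ⇒ keep positive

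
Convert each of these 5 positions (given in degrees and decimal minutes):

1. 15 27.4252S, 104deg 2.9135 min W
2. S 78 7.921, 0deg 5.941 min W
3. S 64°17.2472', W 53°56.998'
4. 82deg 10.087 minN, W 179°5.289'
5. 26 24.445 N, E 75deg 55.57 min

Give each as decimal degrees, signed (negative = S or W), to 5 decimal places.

1. -15.45709, -104.04856
2. -78.13202, -0.09902
3. -64.28745, -53.94997
4. 82.16812, -179.08815
5. 26.40742, 75.92617

Point 1:
  φ: 27.4252′ = 0.457087°; total 15.457087
  S → negative
  Longitude: 104 + 2.9135/60 = 104.048558
  W ⇒ negate
Point 2:
  Lat: 7.921′ = 0.132017°; total 78.132017
  hemisphere S, so the sign is −
  Longitude: 5.941′ = 0.099017°; total 0.099017
  W → negative
Point 3:
  φ: 64 + 17.2472/60 = 64.287453
  hemisphere S, so the sign is −
  Longitude: 56.998′ = 0.949967°; total 53.949967
  W ⇒ negate
Point 4:
  Lat: 10.087′ = 0.168117°; total 82.168117
  N → positive
  λ: 179 + 5.289/60 = 179.088150
  hemisphere W, so the sign is −
Point 5:
  Lat: 24.445′ = 0.407417°; total 26.407417
  N → positive
  Lon: 75 + 55.57/60 = 75.926167
  E → positive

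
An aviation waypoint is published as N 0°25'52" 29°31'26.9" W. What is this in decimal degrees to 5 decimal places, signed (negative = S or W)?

Latitude: 0 + 25/60 + 52/3600 = 0.431111
N ⇒ keep positive
Lon: 31′ + 26.9″ = 31.44833′; 29 + 31.44833/60 = 29.524139
hemisphere W, so the sign is −

0.43111, -29.52414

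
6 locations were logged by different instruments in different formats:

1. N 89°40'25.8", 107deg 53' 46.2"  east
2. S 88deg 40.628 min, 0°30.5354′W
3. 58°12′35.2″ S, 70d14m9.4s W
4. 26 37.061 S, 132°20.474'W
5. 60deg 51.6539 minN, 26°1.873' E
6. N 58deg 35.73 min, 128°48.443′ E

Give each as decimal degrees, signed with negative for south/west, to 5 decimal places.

Point 1:
  Lat: 40′ + 25.8″ = 40.43000′; 89 + 40.43000/60 = 89.673833
  N ⇒ keep positive
  Lon: 107 + 53/60 + 46.2/3600 = 107.896167
  E → positive
Point 2:
  Lat: 88 + 40.628/60 = 88.677133
  S ⇒ negate
  Longitude: 30.5354′ = 0.508923°; total 0.508923
  W → negative
Point 3:
  φ: 12′ + 35.2″ = 12.58667′; 58 + 12.58667/60 = 58.209778
  hemisphere S, so the sign is −
  Longitude: 14′ + 9.4″ = 14.15667′; 70 + 14.15667/60 = 70.235944
  W → negative
Point 4:
  Latitude: 37.061′ = 0.617683°; total 26.617683
  S ⇒ negate
  λ: 132 + 20.474/60 = 132.341233
  W → negative
Point 5:
  φ: 60 + 51.6539/60 = 60.860898
  N ⇒ keep positive
  Lon: 26 + 1.873/60 = 26.031217
  E ⇒ keep positive
Point 6:
  Lat: 35.73′ = 0.595500°; total 58.595500
  N → positive
  λ: 128 + 48.443/60 = 128.807383
  E → positive

1. 89.67383, 107.89617
2. -88.67713, -0.50892
3. -58.20978, -70.23594
4. -26.61768, -132.34123
5. 60.86090, 26.03122
6. 58.59550, 128.80738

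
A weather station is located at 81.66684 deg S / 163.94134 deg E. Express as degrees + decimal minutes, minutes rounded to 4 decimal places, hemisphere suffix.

φ: minutes = (81.666840 − 81) × 60 = 40.010400
λ: 163° + 0.941340 × 60 = 163° 56.480400′

81° 40.0104′ S, 163° 56.4804′ E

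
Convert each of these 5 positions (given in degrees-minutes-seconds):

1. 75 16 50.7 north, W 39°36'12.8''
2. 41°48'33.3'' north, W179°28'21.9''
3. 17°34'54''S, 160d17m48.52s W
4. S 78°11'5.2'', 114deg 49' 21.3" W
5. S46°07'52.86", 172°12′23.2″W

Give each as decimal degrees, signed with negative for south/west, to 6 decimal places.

1. 75.280750, -39.603556
2. 41.809250, -179.472750
3. -17.581667, -160.296811
4. -78.184778, -114.822583
5. -46.131350, -172.206444

Point 1:
  Latitude: 75° + 16/60 + 50.7/3600 = 75 + 0.266667 + 0.014083 = 75.2807500
  N → positive
  Longitude: 36′ + 12.8″ = 36.21333′; 39 + 36.21333/60 = 39.6035556
  W ⇒ negate
Point 2:
  Latitude: 41° + 48/60 + 33.3/3600 = 41 + 0.800000 + 0.009250 = 41.8092500
  N → positive
  Lon: 28′ + 21.9″ = 28.36500′; 179 + 28.36500/60 = 179.4727500
  hemisphere W, so the sign is −
Point 3:
  Lat: 17 + 34/60 + 54/3600 = 17.5816667
  S → negative
  λ: 160 + 17/60 + 48.52/3600 = 160.2968111
  W ⇒ negate
Point 4:
  φ: 11′ + 5.2″ = 11.08667′; 78 + 11.08667/60 = 78.1847778
  S → negative
  Longitude: 49′ + 21.3″ = 49.35500′; 114 + 49.35500/60 = 114.8225833
  W ⇒ negate
Point 5:
  Latitude: 46 + 7/60 + 52.86/3600 = 46.1313500
  S → negative
  λ: 12′ + 23.2″ = 12.38667′; 172 + 12.38667/60 = 172.2064444
  W → negative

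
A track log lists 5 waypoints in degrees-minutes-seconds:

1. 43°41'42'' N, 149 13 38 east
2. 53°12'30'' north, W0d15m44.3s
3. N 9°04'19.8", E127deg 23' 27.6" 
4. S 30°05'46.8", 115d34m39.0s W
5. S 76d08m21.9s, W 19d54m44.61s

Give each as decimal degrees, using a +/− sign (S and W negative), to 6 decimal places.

1. 43.695000, 149.227222
2. 53.208333, -0.262306
3. 9.072167, 127.391000
4. -30.096333, -115.577500
5. -76.139417, -19.912392

Point 1:
  Latitude: 43° + 41/60 + 42/3600 = 43 + 0.683333 + 0.011667 = 43.6950000
  N → positive
  Lon: 149 + 13/60 + 38/3600 = 149.2272222
  E ⇒ keep positive
Point 2:
  Lat: 12′ + 30″ = 12.50000′; 53 + 12.50000/60 = 53.2083333
  N → positive
  λ: 15′ + 44.3″ = 15.73833′; 0 + 15.73833/60 = 0.2623056
  hemisphere W, so the sign is −
Point 3:
  φ: 9 + 4/60 + 19.8/3600 = 9.0721667
  N ⇒ keep positive
  λ: 23′ + 27.6″ = 23.46000′; 127 + 23.46000/60 = 127.3910000
  E → positive
Point 4:
  Lat: 5′ + 46.8″ = 5.78000′; 30 + 5.78000/60 = 30.0963333
  S ⇒ negate
  Lon: 34′ + 39″ = 34.65000′; 115 + 34.65000/60 = 115.5775000
  W → negative
Point 5:
  Latitude: 76 + 8/60 + 21.9/3600 = 76.1394167
  hemisphere S, so the sign is −
  Longitude: 54′ + 44.61″ = 54.74350′; 19 + 54.74350/60 = 19.9123917
  hemisphere W, so the sign is −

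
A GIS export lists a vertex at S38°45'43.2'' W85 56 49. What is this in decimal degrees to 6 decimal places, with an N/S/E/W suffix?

Lat: 38 + 45/60 + 43.2/3600 = 38.7620000
Lon: 85° + 56/60 + 49/3600 = 85 + 0.933333 + 0.013611 = 85.9469444

38.762000° S, 85.946944° W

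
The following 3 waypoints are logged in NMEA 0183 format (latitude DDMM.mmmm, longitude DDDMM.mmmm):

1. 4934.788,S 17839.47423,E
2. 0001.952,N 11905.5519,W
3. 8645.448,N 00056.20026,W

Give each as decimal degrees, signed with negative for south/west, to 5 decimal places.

Point 1:
  φ: degrees = first 2 digits = 49, minutes = 34.788; 49 + 34.788/60 = 49.579800
  S ⇒ negate
  λ: split at 3 digits → 178° and 39.47423′; 178 + 39.47423/60 = 178.657904
  E ⇒ keep positive
Point 2:
  φ: split at 2 digits → 00° and 1.952′; 0 + 1.952/60 = 0.032533
  N ⇒ keep positive
  Lon: degrees = first 3 digits = 119, minutes = 5.5519; 119 + 5.5519/60 = 119.092532
  hemisphere W, so the sign is −
Point 3:
  φ: degrees = first 2 digits = 86, minutes = 45.448; 86 + 45.448/60 = 86.757467
  N ⇒ keep positive
  λ: degrees = first 3 digits = 0, minutes = 56.20026; 0 + 56.20026/60 = 0.936671
  W ⇒ negate

1. -49.57980, 178.65790
2. 0.03253, -119.09253
3. 86.75747, -0.93667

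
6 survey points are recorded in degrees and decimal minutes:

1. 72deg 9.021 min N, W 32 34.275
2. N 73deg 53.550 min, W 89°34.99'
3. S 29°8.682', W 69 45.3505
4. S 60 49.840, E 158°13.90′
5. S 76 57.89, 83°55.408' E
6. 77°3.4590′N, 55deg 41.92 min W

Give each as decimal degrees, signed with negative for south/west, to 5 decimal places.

Point 1:
  φ: 9.021′ = 0.150350°; total 72.150350
  N ⇒ keep positive
  λ: 32 + 34.275/60 = 32.571250
  W ⇒ negate
Point 2:
  Latitude: 53.55′ = 0.892500°; total 73.892500
  N → positive
  λ: 89 + 34.99/60 = 89.583167
  hemisphere W, so the sign is −
Point 3:
  φ: 29 + 8.682/60 = 29.144700
  hemisphere S, so the sign is −
  Longitude: 69 + 45.3505/60 = 69.755842
  W → negative
Point 4:
  φ: 49.84′ = 0.830667°; total 60.830667
  S → negative
  Longitude: 13.9′ = 0.231667°; total 158.231667
  E → positive
Point 5:
  Latitude: 76 + 57.89/60 = 76.964833
  S → negative
  Lon: 83 + 55.408/60 = 83.923467
  E ⇒ keep positive
Point 6:
  Lat: 3.459′ = 0.057650°; total 77.057650
  N ⇒ keep positive
  Longitude: 55 + 41.92/60 = 55.698667
  W ⇒ negate

1. 72.15035, -32.57125
2. 73.89250, -89.58317
3. -29.14470, -69.75584
4. -60.83067, 158.23167
5. -76.96483, 83.92347
6. 77.05765, -55.69867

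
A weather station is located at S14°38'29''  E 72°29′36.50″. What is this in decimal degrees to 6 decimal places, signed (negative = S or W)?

-14.641389, 72.493472

φ: 14° + 38/60 + 29/3600 = 14 + 0.633333 + 0.008056 = 14.6413889
S ⇒ negate
Lon: 72 + 29/60 + 36.5/3600 = 72.4934722
E ⇒ keep positive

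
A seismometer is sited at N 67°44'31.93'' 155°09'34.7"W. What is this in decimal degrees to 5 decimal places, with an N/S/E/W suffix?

φ: 44′ + 31.93″ = 44.53217′; 67 + 44.53217/60 = 67.742203
Longitude: 155 + 9/60 + 34.7/3600 = 155.159639

67.74220° N, 155.15964° W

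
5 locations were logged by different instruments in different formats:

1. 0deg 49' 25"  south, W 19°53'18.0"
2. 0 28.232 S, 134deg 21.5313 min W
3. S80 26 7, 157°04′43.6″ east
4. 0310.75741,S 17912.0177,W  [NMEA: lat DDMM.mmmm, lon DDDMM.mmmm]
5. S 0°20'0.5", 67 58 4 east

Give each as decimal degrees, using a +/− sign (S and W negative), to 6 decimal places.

1. -0.823611, -19.888333
2. -0.470533, -134.358855
3. -80.435278, 157.078778
4. -3.179290, -179.200295
5. -0.333472, 67.967778

Point 1:
  Latitude: 0° + 49/60 + 25/3600 = 0 + 0.816667 + 0.006944 = 0.8236111
  hemisphere S, so the sign is −
  Lon: 19 + 53/60 + 18/3600 = 19.8883333
  W → negative
Point 2:
  φ: 28.232′ = 0.470533°; total 0.4705333
  S ⇒ negate
  λ: 134 + 21.5313/60 = 134.3588550
  W ⇒ negate
Point 3:
  Lat: 80 + 26/60 + 7/3600 = 80.4352778
  S ⇒ negate
  λ: 157° + 4/60 + 43.6/3600 = 157 + 0.066667 + 0.012111 = 157.0787778
  E → positive
Point 4:
  φ: split at 2 digits → 03° and 10.75741′; 3 + 10.75741/60 = 3.1792902
  hemisphere S, so the sign is −
  λ: split at 3 digits → 179° and 12.0177′; 179 + 12.0177/60 = 179.2002950
  hemisphere W, so the sign is −
Point 5:
  Lat: 20′ + 0.5″ = 20.00833′; 0 + 20.00833/60 = 0.3334722
  S ⇒ negate
  Lon: 67 + 58/60 + 4/3600 = 67.9677778
  E → positive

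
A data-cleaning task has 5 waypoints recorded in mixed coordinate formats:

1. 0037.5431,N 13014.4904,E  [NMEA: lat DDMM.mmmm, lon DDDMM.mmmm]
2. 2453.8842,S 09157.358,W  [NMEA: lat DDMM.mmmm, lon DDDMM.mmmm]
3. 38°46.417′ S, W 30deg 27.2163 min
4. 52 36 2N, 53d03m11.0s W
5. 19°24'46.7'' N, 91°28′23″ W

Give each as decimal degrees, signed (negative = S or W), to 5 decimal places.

Point 1:
  Lat: degrees = first 2 digits = 0, minutes = 37.5431; 0 + 37.5431/60 = 0.625718
  N ⇒ keep positive
  Lon: degrees = first 3 digits = 130, minutes = 14.4904; 130 + 14.4904/60 = 130.241507
  E → positive
Point 2:
  Lat: degrees = first 2 digits = 24, minutes = 53.8842; 24 + 53.8842/60 = 24.898070
  S ⇒ negate
  Lon: degrees = first 3 digits = 91, minutes = 57.358; 91 + 57.358/60 = 91.955967
  hemisphere W, so the sign is −
Point 3:
  Latitude: 46.417′ = 0.773617°; total 38.773617
  S → negative
  λ: 30 + 27.2163/60 = 30.453605
  hemisphere W, so the sign is −
Point 4:
  Latitude: 52° + 36/60 + 2/3600 = 52 + 0.600000 + 0.000556 = 52.600556
  N ⇒ keep positive
  Lon: 3′ + 11″ = 3.18333′; 53 + 3.18333/60 = 53.053056
  W → negative
Point 5:
  Latitude: 19° + 24/60 + 46.7/3600 = 19 + 0.400000 + 0.012972 = 19.412972
  N ⇒ keep positive
  Longitude: 91 + 28/60 + 23/3600 = 91.473056
  hemisphere W, so the sign is −

1. 0.62572, 130.24151
2. -24.89807, -91.95597
3. -38.77362, -30.45361
4. 52.60056, -53.05306
5. 19.41297, -91.47306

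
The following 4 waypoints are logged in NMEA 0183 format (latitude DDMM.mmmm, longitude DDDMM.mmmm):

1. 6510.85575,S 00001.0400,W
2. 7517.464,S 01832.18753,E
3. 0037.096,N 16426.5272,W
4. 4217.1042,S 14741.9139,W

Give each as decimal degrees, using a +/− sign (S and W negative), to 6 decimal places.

1. -65.180929, -0.017333
2. -75.291067, 18.536459
3. 0.618267, -164.442120
4. -42.285070, -147.698565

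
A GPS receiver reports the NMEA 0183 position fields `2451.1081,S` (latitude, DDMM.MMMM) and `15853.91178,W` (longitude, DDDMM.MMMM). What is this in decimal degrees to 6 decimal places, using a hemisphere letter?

Latitude: degrees = first 2 digits = 24, minutes = 51.1081; 24 + 51.1081/60 = 24.8518017
Longitude: degrees = first 3 digits = 158, minutes = 53.91178; 158 + 53.91178/60 = 158.8985297

24.851802° S, 158.898530° W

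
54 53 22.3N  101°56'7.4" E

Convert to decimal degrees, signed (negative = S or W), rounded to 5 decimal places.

54.88953, 101.93539

Lat: 54° + 53/60 + 22.3/3600 = 54 + 0.883333 + 0.006194 = 54.889528
N → positive
λ: 56′ + 7.4″ = 56.12333′; 101 + 56.12333/60 = 101.935389
E ⇒ keep positive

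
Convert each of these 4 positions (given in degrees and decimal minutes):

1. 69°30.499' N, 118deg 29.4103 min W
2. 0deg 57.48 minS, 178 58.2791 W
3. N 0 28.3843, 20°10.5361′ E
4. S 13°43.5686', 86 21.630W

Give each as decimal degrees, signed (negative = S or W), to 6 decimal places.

Point 1:
  Latitude: 30.499′ = 0.508317°; total 69.5083167
  N → positive
  Lon: 118 + 29.4103/60 = 118.4901717
  W ⇒ negate
Point 2:
  Latitude: 57.48′ = 0.958000°; total 0.9580000
  hemisphere S, so the sign is −
  Lon: 178 + 58.2791/60 = 178.9713183
  W ⇒ negate
Point 3:
  Lat: 0 + 28.3843/60 = 0.4730717
  N ⇒ keep positive
  Longitude: 20 + 10.5361/60 = 20.1756017
  E → positive
Point 4:
  Lat: 43.5686′ = 0.726143°; total 13.7261433
  hemisphere S, so the sign is −
  λ: 21.63′ = 0.360500°; total 86.3605000
  hemisphere W, so the sign is −

1. 69.508317, -118.490172
2. -0.958000, -178.971318
3. 0.473072, 20.175602
4. -13.726143, -86.360500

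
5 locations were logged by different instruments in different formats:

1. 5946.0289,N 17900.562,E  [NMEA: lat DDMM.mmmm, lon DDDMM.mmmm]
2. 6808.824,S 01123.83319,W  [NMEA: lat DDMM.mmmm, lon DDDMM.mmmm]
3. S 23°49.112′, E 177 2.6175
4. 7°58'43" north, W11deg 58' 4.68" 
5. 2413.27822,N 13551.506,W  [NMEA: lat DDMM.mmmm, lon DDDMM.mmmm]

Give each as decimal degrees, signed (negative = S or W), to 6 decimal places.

Point 1:
  φ: degrees = first 2 digits = 59, minutes = 46.0289; 59 + 46.0289/60 = 59.7671483
  N → positive
  λ: degrees = first 3 digits = 179, minutes = 0.562; 179 + 0.562/60 = 179.0093667
  E ⇒ keep positive
Point 2:
  Lat: degrees = first 2 digits = 68, minutes = 8.824; 68 + 8.824/60 = 68.1470667
  S → negative
  λ: degrees = first 3 digits = 11, minutes = 23.83319; 11 + 23.83319/60 = 11.3972198
  W ⇒ negate
Point 3:
  Lat: 23 + 49.112/60 = 23.8185333
  S → negative
  Longitude: 177 + 2.6175/60 = 177.0436250
  E ⇒ keep positive
Point 4:
  Lat: 7° + 58/60 + 43/3600 = 7 + 0.966667 + 0.011944 = 7.9786111
  N → positive
  Lon: 11° + 58/60 + 4.68/3600 = 11 + 0.966667 + 0.001300 = 11.9679667
  W → negative
Point 5:
  Lat: degrees = first 2 digits = 24, minutes = 13.27822; 24 + 13.27822/60 = 24.2213037
  N → positive
  Longitude: split at 3 digits → 135° and 51.506′; 135 + 51.506/60 = 135.8584333
  W → negative

1. 59.767148, 179.009367
2. -68.147067, -11.397220
3. -23.818533, 177.043625
4. 7.978611, -11.967967
5. 24.221304, -135.858433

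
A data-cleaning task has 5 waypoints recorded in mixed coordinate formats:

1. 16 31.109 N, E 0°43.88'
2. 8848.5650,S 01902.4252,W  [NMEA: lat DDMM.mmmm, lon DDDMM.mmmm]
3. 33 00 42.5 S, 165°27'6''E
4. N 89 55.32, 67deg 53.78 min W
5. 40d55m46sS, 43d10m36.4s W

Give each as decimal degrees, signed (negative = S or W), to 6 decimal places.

1. 16.518483, 0.731333
2. -88.809417, -19.040420
3. -33.011806, 165.451667
4. 89.922000, -67.896333
5. -40.929444, -43.176778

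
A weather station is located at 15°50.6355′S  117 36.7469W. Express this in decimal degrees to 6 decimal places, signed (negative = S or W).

-15.843925, -117.612448

Latitude: 50.6355′ = 0.843925°; total 15.8439250
S ⇒ negate
λ: 36.7469′ = 0.612448°; total 117.6124483
hemisphere W, so the sign is −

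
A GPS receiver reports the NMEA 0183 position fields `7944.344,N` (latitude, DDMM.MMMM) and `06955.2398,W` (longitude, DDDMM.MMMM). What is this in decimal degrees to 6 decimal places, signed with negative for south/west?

79.739067, -69.920663

Lat: degrees = first 2 digits = 79, minutes = 44.344; 79 + 44.344/60 = 79.7390667
N ⇒ keep positive
Lon: split at 3 digits → 069° and 55.2398′; 69 + 55.2398/60 = 69.9206633
W → negative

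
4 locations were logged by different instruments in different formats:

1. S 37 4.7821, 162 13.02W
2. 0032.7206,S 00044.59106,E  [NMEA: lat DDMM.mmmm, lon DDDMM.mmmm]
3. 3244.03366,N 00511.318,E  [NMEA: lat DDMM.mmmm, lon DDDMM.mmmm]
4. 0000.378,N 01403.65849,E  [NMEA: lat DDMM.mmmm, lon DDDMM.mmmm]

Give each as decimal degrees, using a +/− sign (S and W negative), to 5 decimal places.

Point 1:
  Lat: 37 + 4.7821/60 = 37.079702
  S → negative
  λ: 13.02′ = 0.217000°; total 162.217000
  W ⇒ negate
Point 2:
  Lat: degrees = first 2 digits = 0, minutes = 32.7206; 0 + 32.7206/60 = 0.545343
  hemisphere S, so the sign is −
  Lon: split at 3 digits → 000° and 44.59106′; 0 + 44.59106/60 = 0.743184
  E ⇒ keep positive
Point 3:
  φ: degrees = first 2 digits = 32, minutes = 44.03366; 32 + 44.03366/60 = 32.733894
  N → positive
  λ: degrees = first 3 digits = 5, minutes = 11.318; 5 + 11.318/60 = 5.188633
  E → positive
Point 4:
  φ: split at 2 digits → 00° and 0.378′; 0 + 0.378/60 = 0.006300
  N → positive
  Longitude: split at 3 digits → 014° and 3.65849′; 14 + 3.65849/60 = 14.060975
  E → positive

1. -37.07970, -162.21700
2. -0.54534, 0.74318
3. 32.73389, 5.18863
4. 0.00630, 14.06097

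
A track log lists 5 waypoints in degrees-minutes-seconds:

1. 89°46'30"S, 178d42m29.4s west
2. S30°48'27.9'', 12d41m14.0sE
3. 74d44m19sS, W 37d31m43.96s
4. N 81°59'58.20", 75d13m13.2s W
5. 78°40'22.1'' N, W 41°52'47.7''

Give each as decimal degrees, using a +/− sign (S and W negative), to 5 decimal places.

Point 1:
  Lat: 89° + 46/60 + 30/3600 = 89 + 0.766667 + 0.008333 = 89.775000
  hemisphere S, so the sign is −
  Lon: 178° + 42/60 + 29.4/3600 = 178 + 0.700000 + 0.008167 = 178.708167
  W ⇒ negate
Point 2:
  Latitude: 30° + 48/60 + 27.9/3600 = 30 + 0.800000 + 0.007750 = 30.807750
  S ⇒ negate
  λ: 12° + 41/60 + 14/3600 = 12 + 0.683333 + 0.003889 = 12.687222
  E → positive
Point 3:
  Lat: 74 + 44/60 + 19/3600 = 74.738611
  S ⇒ negate
  Longitude: 37 + 31/60 + 43.96/3600 = 37.528878
  W → negative
Point 4:
  φ: 81 + 59/60 + 58.2/3600 = 81.999500
  N → positive
  Longitude: 75° + 13/60 + 13.2/3600 = 75 + 0.216667 + 0.003667 = 75.220333
  W ⇒ negate
Point 5:
  φ: 40′ + 22.1″ = 40.36833′; 78 + 40.36833/60 = 78.672806
  N ⇒ keep positive
  λ: 41° + 52/60 + 47.7/3600 = 41 + 0.866667 + 0.013250 = 41.879917
  W ⇒ negate

1. -89.77500, -178.70817
2. -30.80775, 12.68722
3. -74.73861, -37.52888
4. 81.99950, -75.22033
5. 78.67281, -41.87992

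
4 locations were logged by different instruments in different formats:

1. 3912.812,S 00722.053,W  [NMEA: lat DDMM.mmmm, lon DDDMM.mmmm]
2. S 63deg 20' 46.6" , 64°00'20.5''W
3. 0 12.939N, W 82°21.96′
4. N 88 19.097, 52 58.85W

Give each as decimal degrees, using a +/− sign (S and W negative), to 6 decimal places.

Point 1:
  Lat: degrees = first 2 digits = 39, minutes = 12.812; 39 + 12.812/60 = 39.2135333
  S ⇒ negate
  Lon: split at 3 digits → 007° and 22.053′; 7 + 22.053/60 = 7.3675500
  W ⇒ negate
Point 2:
  φ: 63 + 20/60 + 46.6/3600 = 63.3462778
  S ⇒ negate
  Longitude: 64 + 0/60 + 20.5/3600 = 64.0056944
  W ⇒ negate
Point 3:
  Lat: 0 + 12.939/60 = 0.2156500
  N ⇒ keep positive
  Lon: 21.96′ = 0.366000°; total 82.3660000
  hemisphere W, so the sign is −
Point 4:
  φ: 88 + 19.097/60 = 88.3182833
  N ⇒ keep positive
  Longitude: 52 + 58.85/60 = 52.9808333
  W → negative

1. -39.213533, -7.367550
2. -63.346278, -64.005694
3. 0.215650, -82.366000
4. 88.318283, -52.980833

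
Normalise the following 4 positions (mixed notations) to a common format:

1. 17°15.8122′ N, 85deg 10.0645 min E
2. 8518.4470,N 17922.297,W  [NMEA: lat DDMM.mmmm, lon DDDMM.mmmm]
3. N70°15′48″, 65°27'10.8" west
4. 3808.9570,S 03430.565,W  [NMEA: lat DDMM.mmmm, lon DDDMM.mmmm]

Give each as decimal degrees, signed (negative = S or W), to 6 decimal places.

1. 17.263537, 85.167742
2. 85.307450, -179.371617
3. 70.263333, -65.453000
4. -38.149283, -34.509417

Point 1:
  Lat: 15.8122′ = 0.263537°; total 17.2635367
  N ⇒ keep positive
  λ: 10.0645′ = 0.167742°; total 85.1677417
  E ⇒ keep positive
Point 2:
  φ: degrees = first 2 digits = 85, minutes = 18.447; 85 + 18.447/60 = 85.3074500
  N → positive
  Longitude: split at 3 digits → 179° and 22.297′; 179 + 22.297/60 = 179.3716167
  hemisphere W, so the sign is −
Point 3:
  Latitude: 15′ + 48″ = 15.80000′; 70 + 15.80000/60 = 70.2633333
  N ⇒ keep positive
  Longitude: 27′ + 10.8″ = 27.18000′; 65 + 27.18000/60 = 65.4530000
  hemisphere W, so the sign is −
Point 4:
  φ: split at 2 digits → 38° and 8.957′; 38 + 8.957/60 = 38.1492833
  hemisphere S, so the sign is −
  Lon: degrees = first 3 digits = 34, minutes = 30.565; 34 + 30.565/60 = 34.5094167
  hemisphere W, so the sign is −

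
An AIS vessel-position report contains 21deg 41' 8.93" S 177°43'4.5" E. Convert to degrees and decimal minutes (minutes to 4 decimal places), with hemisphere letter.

Latitude: seconds/60 = 0.14883; minutes = 41 + 0.14883 = 41.148833
Lon: 43 + 4.5/60 = 43.075000′

21° 41.1488′ S, 177° 43.0750′ E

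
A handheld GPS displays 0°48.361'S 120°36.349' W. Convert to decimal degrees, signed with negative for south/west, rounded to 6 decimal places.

Latitude: 48.361′ = 0.806017°; total 0.8060167
hemisphere S, so the sign is −
Lon: 36.349′ = 0.605817°; total 120.6058167
hemisphere W, so the sign is −

-0.806017, -120.605817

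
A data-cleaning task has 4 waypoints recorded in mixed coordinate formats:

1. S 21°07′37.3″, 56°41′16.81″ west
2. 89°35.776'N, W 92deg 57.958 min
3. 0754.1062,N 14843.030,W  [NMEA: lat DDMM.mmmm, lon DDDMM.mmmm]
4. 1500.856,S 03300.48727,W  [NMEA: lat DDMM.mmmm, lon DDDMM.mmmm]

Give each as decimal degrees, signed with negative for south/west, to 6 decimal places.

1. -21.127028, -56.688003
2. 89.596267, -92.965967
3. 7.901770, -148.717167
4. -15.014267, -33.008121

Point 1:
  φ: 7′ + 37.3″ = 7.62167′; 21 + 7.62167/60 = 21.1270278
  hemisphere S, so the sign is −
  λ: 56 + 41/60 + 16.81/3600 = 56.6880028
  hemisphere W, so the sign is −
Point 2:
  Lat: 35.776′ = 0.596267°; total 89.5962667
  N ⇒ keep positive
  λ: 92 + 57.958/60 = 92.9659667
  W ⇒ negate
Point 3:
  Lat: degrees = first 2 digits = 7, minutes = 54.1062; 7 + 54.1062/60 = 7.9017700
  N → positive
  λ: split at 3 digits → 148° and 43.03′; 148 + 43.03/60 = 148.7171667
  hemisphere W, so the sign is −
Point 4:
  φ: degrees = first 2 digits = 15, minutes = 0.856; 15 + 0.856/60 = 15.0142667
  S → negative
  λ: split at 3 digits → 033° and 0.48727′; 33 + 0.48727/60 = 33.0081212
  hemisphere W, so the sign is −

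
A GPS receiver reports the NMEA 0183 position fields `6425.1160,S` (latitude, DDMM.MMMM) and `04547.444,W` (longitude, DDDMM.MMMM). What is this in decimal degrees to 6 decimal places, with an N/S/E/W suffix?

φ: degrees = first 2 digits = 64, minutes = 25.116; 64 + 25.116/60 = 64.4186000
Longitude: split at 3 digits → 045° and 47.444′; 45 + 47.444/60 = 45.7907333

64.418600° S, 45.790733° W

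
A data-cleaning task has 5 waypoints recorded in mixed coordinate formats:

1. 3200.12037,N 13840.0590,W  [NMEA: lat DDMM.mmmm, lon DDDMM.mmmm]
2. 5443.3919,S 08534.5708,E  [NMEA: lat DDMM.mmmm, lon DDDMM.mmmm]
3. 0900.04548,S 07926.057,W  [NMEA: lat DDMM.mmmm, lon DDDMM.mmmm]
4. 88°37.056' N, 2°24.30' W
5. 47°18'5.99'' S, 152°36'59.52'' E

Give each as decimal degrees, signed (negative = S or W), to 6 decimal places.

1. 32.002006, -138.667650
2. -54.723198, 85.576180
3. -9.000758, -79.434283
4. 88.617600, -2.405000
5. -47.301664, 152.616533

Point 1:
  φ: degrees = first 2 digits = 32, minutes = 0.12037; 32 + 0.12037/60 = 32.0020062
  N ⇒ keep positive
  Lon: degrees = first 3 digits = 138, minutes = 40.059; 138 + 40.059/60 = 138.6676500
  W → negative
Point 2:
  φ: split at 2 digits → 54° and 43.3919′; 54 + 43.3919/60 = 54.7231983
  S ⇒ negate
  Longitude: degrees = first 3 digits = 85, minutes = 34.5708; 85 + 34.5708/60 = 85.5761800
  E → positive
Point 3:
  Latitude: split at 2 digits → 09° and 0.04548′; 9 + 0.04548/60 = 9.0007580
  hemisphere S, so the sign is −
  Lon: degrees = first 3 digits = 79, minutes = 26.057; 79 + 26.057/60 = 79.4342833
  hemisphere W, so the sign is −
Point 4:
  Lat: 37.056′ = 0.617600°; total 88.6176000
  N ⇒ keep positive
  λ: 2 + 24.3/60 = 2.4050000
  W → negative
Point 5:
  Lat: 47° + 18/60 + 5.99/3600 = 47 + 0.300000 + 0.001664 = 47.3016639
  S ⇒ negate
  λ: 36′ + 59.52″ = 36.99200′; 152 + 36.99200/60 = 152.6165333
  E ⇒ keep positive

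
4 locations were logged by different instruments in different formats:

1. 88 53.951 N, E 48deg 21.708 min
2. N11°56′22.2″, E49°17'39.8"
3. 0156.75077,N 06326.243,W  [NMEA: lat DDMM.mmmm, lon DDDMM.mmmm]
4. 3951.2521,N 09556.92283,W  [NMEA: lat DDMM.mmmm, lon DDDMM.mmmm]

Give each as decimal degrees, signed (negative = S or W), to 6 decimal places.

1. 88.899183, 48.361800
2. 11.939500, 49.294389
3. 1.945846, -63.437383
4. 39.854202, -95.948714

Point 1:
  Lat: 53.951′ = 0.899183°; total 88.8991833
  N → positive
  Longitude: 48 + 21.708/60 = 48.3618000
  E → positive
Point 2:
  φ: 11° + 56/60 + 22.2/3600 = 11 + 0.933333 + 0.006167 = 11.9395000
  N ⇒ keep positive
  λ: 49° + 17/60 + 39.8/3600 = 49 + 0.283333 + 0.011056 = 49.2943889
  E ⇒ keep positive
Point 3:
  Lat: split at 2 digits → 01° and 56.75077′; 1 + 56.75077/60 = 1.9458462
  N → positive
  Lon: degrees = first 3 digits = 63, minutes = 26.243; 63 + 26.243/60 = 63.4373833
  W → negative
Point 4:
  φ: degrees = first 2 digits = 39, minutes = 51.2521; 39 + 51.2521/60 = 39.8542017
  N → positive
  λ: degrees = first 3 digits = 95, minutes = 56.92283; 95 + 56.92283/60 = 95.9487138
  hemisphere W, so the sign is −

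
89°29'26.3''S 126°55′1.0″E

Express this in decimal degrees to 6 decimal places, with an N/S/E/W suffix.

89.490639° S, 126.916944° E

φ: 89° + 29/60 + 26.3/3600 = 89 + 0.483333 + 0.007306 = 89.4906389
Lon: 55′ + 1″ = 55.01667′; 126 + 55.01667/60 = 126.9169444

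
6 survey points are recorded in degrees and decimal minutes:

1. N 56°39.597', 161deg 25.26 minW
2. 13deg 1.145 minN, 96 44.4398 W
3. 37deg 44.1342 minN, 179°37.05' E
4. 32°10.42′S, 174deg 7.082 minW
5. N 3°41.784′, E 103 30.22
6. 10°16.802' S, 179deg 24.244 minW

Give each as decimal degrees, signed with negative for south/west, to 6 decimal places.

1. 56.659950, -161.421000
2. 13.019083, -96.740663
3. 37.735570, 179.617500
4. -32.173667, -174.118033
5. 3.696400, 103.503667
6. -10.280033, -179.404067

Point 1:
  Lat: 56 + 39.597/60 = 56.6599500
  N → positive
  λ: 161 + 25.26/60 = 161.4210000
  hemisphere W, so the sign is −
Point 2:
  Lat: 13 + 1.145/60 = 13.0190833
  N → positive
  Lon: 96 + 44.4398/60 = 96.7406633
  W ⇒ negate
Point 3:
  Latitude: 44.1342′ = 0.735570°; total 37.7355700
  N ⇒ keep positive
  Longitude: 179 + 37.05/60 = 179.6175000
  E ⇒ keep positive
Point 4:
  Lat: 32 + 10.42/60 = 32.1736667
  S → negative
  λ: 7.082′ = 0.118033°; total 174.1180333
  hemisphere W, so the sign is −
Point 5:
  Lat: 41.784′ = 0.696400°; total 3.6964000
  N → positive
  λ: 30.22′ = 0.503667°; total 103.5036667
  E → positive
Point 6:
  Lat: 16.802′ = 0.280033°; total 10.2800333
  S ⇒ negate
  λ: 179 + 24.244/60 = 179.4040667
  hemisphere W, so the sign is −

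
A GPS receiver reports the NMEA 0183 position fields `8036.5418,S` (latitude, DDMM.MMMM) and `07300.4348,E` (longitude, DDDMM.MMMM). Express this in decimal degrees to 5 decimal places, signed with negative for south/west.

φ: split at 2 digits → 80° and 36.5418′; 80 + 36.5418/60 = 80.609030
S ⇒ negate
Longitude: degrees = first 3 digits = 73, minutes = 0.4348; 73 + 0.4348/60 = 73.007247
E → positive

-80.60903, 73.00725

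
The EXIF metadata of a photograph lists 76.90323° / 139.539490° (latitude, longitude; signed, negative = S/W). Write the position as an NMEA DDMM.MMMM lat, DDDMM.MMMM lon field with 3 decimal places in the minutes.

7654.194,N / 13932.369,E

Latitude: 76° + 0.903230 × 60 = 76° 54.19380′
Longitude: fractional part 0.539490 → 32.36940 minutes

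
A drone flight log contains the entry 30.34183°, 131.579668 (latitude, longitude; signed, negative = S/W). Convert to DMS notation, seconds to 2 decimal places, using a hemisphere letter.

30°20′30.59″ N, 131°34′46.80″ E

Lat: whole degrees 30; 20.50980′ → 20′ and 30.5880″
Lon: 0.579668 × 60 = 34.78008′ → 34′, remainder × 60 = 46.8048″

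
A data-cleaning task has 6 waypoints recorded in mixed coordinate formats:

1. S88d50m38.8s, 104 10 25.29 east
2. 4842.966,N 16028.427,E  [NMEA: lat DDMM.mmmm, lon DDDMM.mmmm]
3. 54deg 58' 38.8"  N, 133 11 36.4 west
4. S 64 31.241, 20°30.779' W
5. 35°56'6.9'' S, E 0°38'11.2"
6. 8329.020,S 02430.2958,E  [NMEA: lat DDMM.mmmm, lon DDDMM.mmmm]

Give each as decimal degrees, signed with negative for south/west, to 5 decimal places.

Point 1:
  Lat: 50′ + 38.8″ = 50.64667′; 88 + 50.64667/60 = 88.844111
  S ⇒ negate
  Longitude: 104° + 10/60 + 25.29/3600 = 104 + 0.166667 + 0.007025 = 104.173692
  E → positive
Point 2:
  φ: degrees = first 2 digits = 48, minutes = 42.966; 48 + 42.966/60 = 48.716100
  N ⇒ keep positive
  Lon: split at 3 digits → 160° and 28.427′; 160 + 28.427/60 = 160.473783
  E → positive
Point 3:
  φ: 58′ + 38.8″ = 58.64667′; 54 + 58.64667/60 = 54.977444
  N → positive
  Lon: 133° + 11/60 + 36.4/3600 = 133 + 0.183333 + 0.010111 = 133.193444
  W → negative
Point 4:
  Latitude: 64 + 31.241/60 = 64.520683
  hemisphere S, so the sign is −
  λ: 20 + 30.779/60 = 20.512983
  W ⇒ negate
Point 5:
  Latitude: 35° + 56/60 + 6.9/3600 = 35 + 0.933333 + 0.001917 = 35.935250
  S ⇒ negate
  Lon: 0 + 38/60 + 11.2/3600 = 0.636444
  E → positive
Point 6:
  Latitude: split at 2 digits → 83° and 29.02′; 83 + 29.02/60 = 83.483667
  S ⇒ negate
  Longitude: split at 3 digits → 024° and 30.2958′; 24 + 30.2958/60 = 24.504930
  E → positive

1. -88.84411, 104.17369
2. 48.71610, 160.47378
3. 54.97744, -133.19344
4. -64.52068, -20.51298
5. -35.93525, 0.63644
6. -83.48367, 24.50493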